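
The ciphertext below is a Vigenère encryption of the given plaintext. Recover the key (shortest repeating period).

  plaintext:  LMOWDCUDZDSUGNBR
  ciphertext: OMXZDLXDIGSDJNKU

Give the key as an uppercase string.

  i= 0: O-L =  3 → D
  i= 1: M-M =  0 → A
  i= 2: X-O =  9 → J
  i= 3: Z-W =  3 → D
  i= 4: D-D =  0 → A
  i= 5: L-C =  9 → J
  i= 6: X-U =  3 → D
  i= 7: D-D =  0 → A
  i= 8: I-Z =  9 → J
  i= 9: G-D =  3 → D
  i=10: S-S =  0 → A
  i=11: D-U =  9 → J
  i=12: J-G =  3 → D
  i=13: N-N =  0 → A
  i=14: K-B =  9 → J
  i=15: U-R =  3 → D
  shifts repeat with period 3: DAJ

DAJ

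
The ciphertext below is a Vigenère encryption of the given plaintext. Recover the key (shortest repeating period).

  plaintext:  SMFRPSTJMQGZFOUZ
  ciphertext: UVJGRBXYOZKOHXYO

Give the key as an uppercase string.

  i= 0: U-S =  2 → C
  i= 1: V-M =  9 → J
  i= 2: J-F =  4 → E
  i= 3: G-R = 15 → P
  i= 4: R-P =  2 → C
  i= 5: B-S =  9 → J
  i= 6: X-T =  4 → E
  i= 7: Y-J = 15 → P
  i= 8: O-M =  2 → C
  i= 9: Z-Q =  9 → J
  i=10: K-G =  4 → E
  i=11: O-Z = 15 → P
  i=12: H-F =  2 → C
  i=13: X-O =  9 → J
  i=14: Y-U =  4 → E
  i=15: O-Z = 15 → P
  shifts repeat with period 4: CJEP

CJEP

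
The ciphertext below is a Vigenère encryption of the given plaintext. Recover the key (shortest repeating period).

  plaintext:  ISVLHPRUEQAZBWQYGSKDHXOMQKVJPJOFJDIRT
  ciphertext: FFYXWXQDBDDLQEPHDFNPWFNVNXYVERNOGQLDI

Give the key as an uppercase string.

XNDMPIZJ

  i= 0: F-I = 23 → X
  i= 1: F-S = 13 → N
  i= 2: Y-V =  3 → D
  i= 3: X-L = 12 → M
  i= 4: W-H = 15 → P
  i= 5: X-P =  8 → I
  i= 6: Q-R = 25 → Z
  i= 7: D-U =  9 → J
  i= 8: B-E = 23 → X
  i= 9: D-Q = 13 → N
  i=10: D-A =  3 → D
  i=11: L-Z = 12 → M
  i=12: Q-B = 15 → P
  i=13: E-W =  8 → I
  i=14: P-Q = 25 → Z
  i=15: H-Y =  9 → J
  i=16: D-G = 23 → X
  i=17: F-S = 13 → N
  i=18: N-K =  3 → D
  i=19: P-D = 12 → M
  i=20: W-H = 15 → P
  i=21: F-X =  8 → I
  i=22: N-O = 25 → Z
  i=23: V-M =  9 → J
  i=24: N-Q = 23 → X
  i=25: X-K = 13 → N
  i=26: Y-V =  3 → D
  i=27: V-J = 12 → M
  i=28: E-P = 15 → P
  i=29: R-J =  8 → I
  i=30: N-O = 25 → Z
  i=31: O-F =  9 → J
  i=32: G-J = 23 → X
  i=33: Q-D = 13 → N
  i=34: L-I =  3 → D
  i=35: D-R = 12 → M
  i=36: I-T = 15 → P
  shifts repeat with period 8: XNDMPIZJ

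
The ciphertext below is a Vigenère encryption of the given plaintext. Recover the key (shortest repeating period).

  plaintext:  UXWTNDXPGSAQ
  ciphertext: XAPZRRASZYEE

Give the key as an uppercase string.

  i= 0: X-U =  3 → D
  i= 1: A-X =  3 → D
  i= 2: P-W = 19 → T
  i= 3: Z-T =  6 → G
  i= 4: R-N =  4 → E
  i= 5: R-D = 14 → O
  i= 6: A-X =  3 → D
  i= 7: S-P =  3 → D
  i= 8: Z-G = 19 → T
  i= 9: Y-S =  6 → G
  i=10: E-A =  4 → E
  i=11: E-Q = 14 → O
  shifts repeat with period 6: DDTGEO

DDTGEO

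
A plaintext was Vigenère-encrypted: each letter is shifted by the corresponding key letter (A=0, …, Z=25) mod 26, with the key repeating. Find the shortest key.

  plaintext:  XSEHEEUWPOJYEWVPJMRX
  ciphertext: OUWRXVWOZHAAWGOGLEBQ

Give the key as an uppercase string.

RCSKT

  i= 0: O-X = 17 → R
  i= 1: U-S =  2 → C
  i= 2: W-E = 18 → S
  i= 3: R-H = 10 → K
  i= 4: X-E = 19 → T
  i= 5: V-E = 17 → R
  i= 6: W-U =  2 → C
  i= 7: O-W = 18 → S
  i= 8: Z-P = 10 → K
  i= 9: H-O = 19 → T
  i=10: A-J = 17 → R
  i=11: A-Y =  2 → C
  i=12: W-E = 18 → S
  i=13: G-W = 10 → K
  i=14: O-V = 19 → T
  i=15: G-P = 17 → R
  i=16: L-J =  2 → C
  i=17: E-M = 18 → S
  i=18: B-R = 10 → K
  i=19: Q-X = 19 → T
  shifts repeat with period 5: RCSKT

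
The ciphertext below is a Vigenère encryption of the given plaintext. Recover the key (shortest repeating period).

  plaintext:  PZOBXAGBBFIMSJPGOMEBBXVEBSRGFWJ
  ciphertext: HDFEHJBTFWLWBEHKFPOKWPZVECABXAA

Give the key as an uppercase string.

SERDKJV

  i= 0: H-P = 18 → S
  i= 1: D-Z =  4 → E
  i= 2: F-O = 17 → R
  i= 3: E-B =  3 → D
  i= 4: H-X = 10 → K
  i= 5: J-A =  9 → J
  i= 6: B-G = 21 → V
  i= 7: T-B = 18 → S
  i= 8: F-B =  4 → E
  i= 9: W-F = 17 → R
  i=10: L-I =  3 → D
  i=11: W-M = 10 → K
  i=12: B-S =  9 → J
  i=13: E-J = 21 → V
  i=14: H-P = 18 → S
  i=15: K-G =  4 → E
  i=16: F-O = 17 → R
  i=17: P-M =  3 → D
  i=18: O-E = 10 → K
  i=19: K-B =  9 → J
  i=20: W-B = 21 → V
  i=21: P-X = 18 → S
  i=22: Z-V =  4 → E
  i=23: V-E = 17 → R
  i=24: E-B =  3 → D
  i=25: C-S = 10 → K
  i=26: A-R =  9 → J
  i=27: B-G = 21 → V
  i=28: X-F = 18 → S
  i=29: A-W =  4 → E
  i=30: A-J = 17 → R
  shifts repeat with period 7: SERDKJV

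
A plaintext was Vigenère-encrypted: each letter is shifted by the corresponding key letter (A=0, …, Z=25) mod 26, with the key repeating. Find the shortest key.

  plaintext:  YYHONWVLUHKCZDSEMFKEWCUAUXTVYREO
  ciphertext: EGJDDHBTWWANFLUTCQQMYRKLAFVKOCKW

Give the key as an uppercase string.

GICPQL

  i= 0: E-Y =  6 → G
  i= 1: G-Y =  8 → I
  i= 2: J-H =  2 → C
  i= 3: D-O = 15 → P
  i= 4: D-N = 16 → Q
  i= 5: H-W = 11 → L
  i= 6: B-V =  6 → G
  i= 7: T-L =  8 → I
  i= 8: W-U =  2 → C
  i= 9: W-H = 15 → P
  i=10: A-K = 16 → Q
  i=11: N-C = 11 → L
  i=12: F-Z =  6 → G
  i=13: L-D =  8 → I
  i=14: U-S =  2 → C
  i=15: T-E = 15 → P
  i=16: C-M = 16 → Q
  i=17: Q-F = 11 → L
  i=18: Q-K =  6 → G
  i=19: M-E =  8 → I
  i=20: Y-W =  2 → C
  i=21: R-C = 15 → P
  i=22: K-U = 16 → Q
  i=23: L-A = 11 → L
  i=24: A-U =  6 → G
  i=25: F-X =  8 → I
  i=26: V-T =  2 → C
  i=27: K-V = 15 → P
  i=28: O-Y = 16 → Q
  i=29: C-R = 11 → L
  i=30: K-E =  6 → G
  i=31: W-O =  8 → I
  shifts repeat with period 6: GICPQL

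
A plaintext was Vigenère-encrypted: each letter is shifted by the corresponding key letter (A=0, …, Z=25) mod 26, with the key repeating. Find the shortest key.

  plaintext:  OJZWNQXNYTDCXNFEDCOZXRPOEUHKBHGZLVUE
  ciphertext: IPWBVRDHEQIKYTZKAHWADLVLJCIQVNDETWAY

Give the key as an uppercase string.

UGXFIBG

  i= 0: I-O = 20 → U
  i= 1: P-J =  6 → G
  i= 2: W-Z = 23 → X
  i= 3: B-W =  5 → F
  i= 4: V-N =  8 → I
  i= 5: R-Q =  1 → B
  i= 6: D-X =  6 → G
  i= 7: H-N = 20 → U
  i= 8: E-Y =  6 → G
  i= 9: Q-T = 23 → X
  i=10: I-D =  5 → F
  i=11: K-C =  8 → I
  i=12: Y-X =  1 → B
  i=13: T-N =  6 → G
  i=14: Z-F = 20 → U
  i=15: K-E =  6 → G
  i=16: A-D = 23 → X
  i=17: H-C =  5 → F
  i=18: W-O =  8 → I
  i=19: A-Z =  1 → B
  i=20: D-X =  6 → G
  i=21: L-R = 20 → U
  i=22: V-P =  6 → G
  i=23: L-O = 23 → X
  i=24: J-E =  5 → F
  i=25: C-U =  8 → I
  i=26: I-H =  1 → B
  i=27: Q-K =  6 → G
  i=28: V-B = 20 → U
  i=29: N-H =  6 → G
  i=30: D-G = 23 → X
  i=31: E-Z =  5 → F
  i=32: T-L =  8 → I
  i=33: W-V =  1 → B
  i=34: A-U =  6 → G
  i=35: Y-E = 20 → U
  shifts repeat with period 7: UGXFIBG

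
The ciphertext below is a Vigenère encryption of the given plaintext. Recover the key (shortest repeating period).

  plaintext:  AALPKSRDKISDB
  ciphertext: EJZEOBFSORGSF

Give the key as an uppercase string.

  i= 0: E-A =  4 → E
  i= 1: J-A =  9 → J
  i= 2: Z-L = 14 → O
  i= 3: E-P = 15 → P
  i= 4: O-K =  4 → E
  i= 5: B-S =  9 → J
  i= 6: F-R = 14 → O
  i= 7: S-D = 15 → P
  i= 8: O-K =  4 → E
  i= 9: R-I =  9 → J
  i=10: G-S = 14 → O
  i=11: S-D = 15 → P
  i=12: F-B =  4 → E
  shifts repeat with period 4: EJOP

EJOP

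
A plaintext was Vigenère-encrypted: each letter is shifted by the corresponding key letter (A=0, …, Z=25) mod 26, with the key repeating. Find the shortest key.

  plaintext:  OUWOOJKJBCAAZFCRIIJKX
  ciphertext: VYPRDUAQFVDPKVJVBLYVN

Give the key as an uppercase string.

  i= 0: V-O =  7 → H
  i= 1: Y-U =  4 → E
  i= 2: P-W = 19 → T
  i= 3: R-O =  3 → D
  i= 4: D-O = 15 → P
  i= 5: U-J = 11 → L
  i= 6: A-K = 16 → Q
  i= 7: Q-J =  7 → H
  i= 8: F-B =  4 → E
  i= 9: V-C = 19 → T
  i=10: D-A =  3 → D
  i=11: P-A = 15 → P
  i=12: K-Z = 11 → L
  i=13: V-F = 16 → Q
  i=14: J-C =  7 → H
  i=15: V-R =  4 → E
  i=16: B-I = 19 → T
  i=17: L-I =  3 → D
  i=18: Y-J = 15 → P
  i=19: V-K = 11 → L
  i=20: N-X = 16 → Q
  shifts repeat with period 7: HETDPLQ

HETDPLQ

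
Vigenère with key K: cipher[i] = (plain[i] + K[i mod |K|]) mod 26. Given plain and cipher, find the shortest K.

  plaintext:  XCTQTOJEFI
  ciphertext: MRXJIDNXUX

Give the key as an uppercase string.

  i= 0: M-X = 15 → P
  i= 1: R-C = 15 → P
  i= 2: X-T =  4 → E
  i= 3: J-Q = 19 → T
  i= 4: I-T = 15 → P
  i= 5: D-O = 15 → P
  i= 6: N-J =  4 → E
  i= 7: X-E = 19 → T
  i= 8: U-F = 15 → P
  i= 9: X-I = 15 → P
  shifts repeat with period 4: PPET

PPET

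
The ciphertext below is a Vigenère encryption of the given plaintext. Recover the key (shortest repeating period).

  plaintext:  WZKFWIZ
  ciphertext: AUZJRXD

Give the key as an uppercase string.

EVP

  i= 0: A-W =  4 → E
  i= 1: U-Z = 21 → V
  i= 2: Z-K = 15 → P
  i= 3: J-F =  4 → E
  i= 4: R-W = 21 → V
  i= 5: X-I = 15 → P
  i= 6: D-Z =  4 → E
  shifts repeat with period 3: EVP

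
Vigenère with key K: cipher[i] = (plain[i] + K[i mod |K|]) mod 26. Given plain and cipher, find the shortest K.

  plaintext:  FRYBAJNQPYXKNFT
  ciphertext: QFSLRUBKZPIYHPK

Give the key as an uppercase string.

LOUKR

  i= 0: Q-F = 11 → L
  i= 1: F-R = 14 → O
  i= 2: S-Y = 20 → U
  i= 3: L-B = 10 → K
  i= 4: R-A = 17 → R
  i= 5: U-J = 11 → L
  i= 6: B-N = 14 → O
  i= 7: K-Q = 20 → U
  i= 8: Z-P = 10 → K
  i= 9: P-Y = 17 → R
  i=10: I-X = 11 → L
  i=11: Y-K = 14 → O
  i=12: H-N = 20 → U
  i=13: P-F = 10 → K
  i=14: K-T = 17 → R
  shifts repeat with period 5: LOUKR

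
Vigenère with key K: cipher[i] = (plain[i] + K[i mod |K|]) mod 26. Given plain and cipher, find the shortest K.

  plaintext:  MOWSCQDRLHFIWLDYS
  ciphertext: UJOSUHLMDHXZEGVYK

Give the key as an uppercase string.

IVSASR

  i= 0: U-M =  8 → I
  i= 1: J-O = 21 → V
  i= 2: O-W = 18 → S
  i= 3: S-S =  0 → A
  i= 4: U-C = 18 → S
  i= 5: H-Q = 17 → R
  i= 6: L-D =  8 → I
  i= 7: M-R = 21 → V
  i= 8: D-L = 18 → S
  i= 9: H-H =  0 → A
  i=10: X-F = 18 → S
  i=11: Z-I = 17 → R
  i=12: E-W =  8 → I
  i=13: G-L = 21 → V
  i=14: V-D = 18 → S
  i=15: Y-Y =  0 → A
  i=16: K-S = 18 → S
  shifts repeat with period 6: IVSASR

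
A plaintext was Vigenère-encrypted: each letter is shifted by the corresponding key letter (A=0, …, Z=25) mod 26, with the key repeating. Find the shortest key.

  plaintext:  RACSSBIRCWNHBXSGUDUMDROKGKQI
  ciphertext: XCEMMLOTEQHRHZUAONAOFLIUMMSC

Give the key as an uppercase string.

GCCUUK

  i= 0: X-R =  6 → G
  i= 1: C-A =  2 → C
  i= 2: E-C =  2 → C
  i= 3: M-S = 20 → U
  i= 4: M-S = 20 → U
  i= 5: L-B = 10 → K
  i= 6: O-I =  6 → G
  i= 7: T-R =  2 → C
  i= 8: E-C =  2 → C
  i= 9: Q-W = 20 → U
  i=10: H-N = 20 → U
  i=11: R-H = 10 → K
  i=12: H-B =  6 → G
  i=13: Z-X =  2 → C
  i=14: U-S =  2 → C
  i=15: A-G = 20 → U
  i=16: O-U = 20 → U
  i=17: N-D = 10 → K
  i=18: A-U =  6 → G
  i=19: O-M =  2 → C
  i=20: F-D =  2 → C
  i=21: L-R = 20 → U
  i=22: I-O = 20 → U
  i=23: U-K = 10 → K
  i=24: M-G =  6 → G
  i=25: M-K =  2 → C
  i=26: S-Q =  2 → C
  i=27: C-I = 20 → U
  shifts repeat with period 6: GCCUUK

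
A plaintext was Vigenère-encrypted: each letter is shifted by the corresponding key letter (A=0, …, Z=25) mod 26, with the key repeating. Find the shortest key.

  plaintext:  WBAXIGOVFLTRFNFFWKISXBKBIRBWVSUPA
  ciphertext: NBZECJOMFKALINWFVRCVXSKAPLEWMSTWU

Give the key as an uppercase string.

RAZHUDA

  i= 0: N-W = 17 → R
  i= 1: B-B =  0 → A
  i= 2: Z-A = 25 → Z
  i= 3: E-X =  7 → H
  i= 4: C-I = 20 → U
  i= 5: J-G =  3 → D
  i= 6: O-O =  0 → A
  i= 7: M-V = 17 → R
  i= 8: F-F =  0 → A
  i= 9: K-L = 25 → Z
  i=10: A-T =  7 → H
  i=11: L-R = 20 → U
  i=12: I-F =  3 → D
  i=13: N-N =  0 → A
  i=14: W-F = 17 → R
  i=15: F-F =  0 → A
  i=16: V-W = 25 → Z
  i=17: R-K =  7 → H
  i=18: C-I = 20 → U
  i=19: V-S =  3 → D
  i=20: X-X =  0 → A
  i=21: S-B = 17 → R
  i=22: K-K =  0 → A
  i=23: A-B = 25 → Z
  i=24: P-I =  7 → H
  i=25: L-R = 20 → U
  i=26: E-B =  3 → D
  i=27: W-W =  0 → A
  i=28: M-V = 17 → R
  i=29: S-S =  0 → A
  i=30: T-U = 25 → Z
  i=31: W-P =  7 → H
  i=32: U-A = 20 → U
  shifts repeat with period 7: RAZHUDA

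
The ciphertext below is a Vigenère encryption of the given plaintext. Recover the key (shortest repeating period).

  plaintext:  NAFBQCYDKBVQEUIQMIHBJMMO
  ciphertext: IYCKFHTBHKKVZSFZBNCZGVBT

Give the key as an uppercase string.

VYXJPF

  i= 0: I-N = 21 → V
  i= 1: Y-A = 24 → Y
  i= 2: C-F = 23 → X
  i= 3: K-B =  9 → J
  i= 4: F-Q = 15 → P
  i= 5: H-C =  5 → F
  i= 6: T-Y = 21 → V
  i= 7: B-D = 24 → Y
  i= 8: H-K = 23 → X
  i= 9: K-B =  9 → J
  i=10: K-V = 15 → P
  i=11: V-Q =  5 → F
  i=12: Z-E = 21 → V
  i=13: S-U = 24 → Y
  i=14: F-I = 23 → X
  i=15: Z-Q =  9 → J
  i=16: B-M = 15 → P
  i=17: N-I =  5 → F
  i=18: C-H = 21 → V
  i=19: Z-B = 24 → Y
  i=20: G-J = 23 → X
  i=21: V-M =  9 → J
  i=22: B-M = 15 → P
  i=23: T-O =  5 → F
  shifts repeat with period 6: VYXJPF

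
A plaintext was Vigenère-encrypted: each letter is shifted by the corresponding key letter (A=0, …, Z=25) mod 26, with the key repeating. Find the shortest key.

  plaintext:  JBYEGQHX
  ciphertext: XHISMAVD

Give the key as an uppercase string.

  i= 0: X-J = 14 → O
  i= 1: H-B =  6 → G
  i= 2: I-Y = 10 → K
  i= 3: S-E = 14 → O
  i= 4: M-G =  6 → G
  i= 5: A-Q = 10 → K
  i= 6: V-H = 14 → O
  i= 7: D-X =  6 → G
  shifts repeat with period 3: OGK

OGK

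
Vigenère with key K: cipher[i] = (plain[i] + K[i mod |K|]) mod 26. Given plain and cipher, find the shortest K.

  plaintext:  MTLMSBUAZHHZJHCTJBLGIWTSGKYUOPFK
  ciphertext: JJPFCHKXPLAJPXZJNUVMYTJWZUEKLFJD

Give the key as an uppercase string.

  i= 0: J-M = 23 → X
  i= 1: J-T = 16 → Q
  i= 2: P-L =  4 → E
  i= 3: F-M = 19 → T
  i= 4: C-S = 10 → K
  i= 5: H-B =  6 → G
  i= 6: K-U = 16 → Q
  i= 7: X-A = 23 → X
  i= 8: P-Z = 16 → Q
  i= 9: L-H =  4 → E
  i=10: A-H = 19 → T
  i=11: J-Z = 10 → K
  i=12: P-J =  6 → G
  i=13: X-H = 16 → Q
  i=14: Z-C = 23 → X
  i=15: J-T = 16 → Q
  i=16: N-J =  4 → E
  i=17: U-B = 19 → T
  i=18: V-L = 10 → K
  i=19: M-G =  6 → G
  i=20: Y-I = 16 → Q
  i=21: T-W = 23 → X
  i=22: J-T = 16 → Q
  i=23: W-S =  4 → E
  i=24: Z-G = 19 → T
  i=25: U-K = 10 → K
  i=26: E-Y =  6 → G
  i=27: K-U = 16 → Q
  i=28: L-O = 23 → X
  i=29: F-P = 16 → Q
  i=30: J-F =  4 → E
  i=31: D-K = 19 → T
  shifts repeat with period 7: XQETKGQ

XQETKGQ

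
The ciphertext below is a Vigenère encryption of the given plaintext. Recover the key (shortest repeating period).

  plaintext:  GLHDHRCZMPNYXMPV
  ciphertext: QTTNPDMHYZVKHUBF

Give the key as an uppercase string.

KIM

  i= 0: Q-G = 10 → K
  i= 1: T-L =  8 → I
  i= 2: T-H = 12 → M
  i= 3: N-D = 10 → K
  i= 4: P-H =  8 → I
  i= 5: D-R = 12 → M
  i= 6: M-C = 10 → K
  i= 7: H-Z =  8 → I
  i= 8: Y-M = 12 → M
  i= 9: Z-P = 10 → K
  i=10: V-N =  8 → I
  i=11: K-Y = 12 → M
  i=12: H-X = 10 → K
  i=13: U-M =  8 → I
  i=14: B-P = 12 → M
  i=15: F-V = 10 → K
  shifts repeat with period 3: KIM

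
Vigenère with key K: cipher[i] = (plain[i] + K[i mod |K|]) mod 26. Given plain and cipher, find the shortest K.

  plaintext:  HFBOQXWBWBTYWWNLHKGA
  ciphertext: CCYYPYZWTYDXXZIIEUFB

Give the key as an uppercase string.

  i= 0: C-H = 21 → V
  i= 1: C-F = 23 → X
  i= 2: Y-B = 23 → X
  i= 3: Y-O = 10 → K
  i= 4: P-Q = 25 → Z
  i= 5: Y-X =  1 → B
  i= 6: Z-W =  3 → D
  i= 7: W-B = 21 → V
  i= 8: T-W = 23 → X
  i= 9: Y-B = 23 → X
  i=10: D-T = 10 → K
  i=11: X-Y = 25 → Z
  i=12: X-W =  1 → B
  i=13: Z-W =  3 → D
  i=14: I-N = 21 → V
  i=15: I-L = 23 → X
  i=16: E-H = 23 → X
  i=17: U-K = 10 → K
  i=18: F-G = 25 → Z
  i=19: B-A =  1 → B
  shifts repeat with period 7: VXXKZBD

VXXKZBD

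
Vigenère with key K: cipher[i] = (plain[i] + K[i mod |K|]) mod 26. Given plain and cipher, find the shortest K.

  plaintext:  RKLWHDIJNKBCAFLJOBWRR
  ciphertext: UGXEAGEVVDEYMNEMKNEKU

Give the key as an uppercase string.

  i= 0: U-R =  3 → D
  i= 1: G-K = 22 → W
  i= 2: X-L = 12 → M
  i= 3: E-W =  8 → I
  i= 4: A-H = 19 → T
  i= 5: G-D =  3 → D
  i= 6: E-I = 22 → W
  i= 7: V-J = 12 → M
  i= 8: V-N =  8 → I
  i= 9: D-K = 19 → T
  i=10: E-B =  3 → D
  i=11: Y-C = 22 → W
  i=12: M-A = 12 → M
  i=13: N-F =  8 → I
  i=14: E-L = 19 → T
  i=15: M-J =  3 → D
  i=16: K-O = 22 → W
  i=17: N-B = 12 → M
  i=18: E-W =  8 → I
  i=19: K-R = 19 → T
  i=20: U-R =  3 → D
  shifts repeat with period 5: DWMIT

DWMIT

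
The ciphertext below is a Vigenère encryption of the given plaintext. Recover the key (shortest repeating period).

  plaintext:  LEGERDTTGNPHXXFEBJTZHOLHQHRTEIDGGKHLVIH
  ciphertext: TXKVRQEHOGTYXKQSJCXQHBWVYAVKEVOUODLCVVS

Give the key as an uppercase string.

ITERANLO

  i= 0: T-L =  8 → I
  i= 1: X-E = 19 → T
  i= 2: K-G =  4 → E
  i= 3: V-E = 17 → R
  i= 4: R-R =  0 → A
  i= 5: Q-D = 13 → N
  i= 6: E-T = 11 → L
  i= 7: H-T = 14 → O
  i= 8: O-G =  8 → I
  i= 9: G-N = 19 → T
  i=10: T-P =  4 → E
  i=11: Y-H = 17 → R
  i=12: X-X =  0 → A
  i=13: K-X = 13 → N
  i=14: Q-F = 11 → L
  i=15: S-E = 14 → O
  i=16: J-B =  8 → I
  i=17: C-J = 19 → T
  i=18: X-T =  4 → E
  i=19: Q-Z = 17 → R
  i=20: H-H =  0 → A
  i=21: B-O = 13 → N
  i=22: W-L = 11 → L
  i=23: V-H = 14 → O
  i=24: Y-Q =  8 → I
  i=25: A-H = 19 → T
  i=26: V-R =  4 → E
  i=27: K-T = 17 → R
  i=28: E-E =  0 → A
  i=29: V-I = 13 → N
  i=30: O-D = 11 → L
  i=31: U-G = 14 → O
  i=32: O-G =  8 → I
  i=33: D-K = 19 → T
  i=34: L-H =  4 → E
  i=35: C-L = 17 → R
  i=36: V-V =  0 → A
  i=37: V-I = 13 → N
  i=38: S-H = 11 → L
  shifts repeat with period 8: ITERANLO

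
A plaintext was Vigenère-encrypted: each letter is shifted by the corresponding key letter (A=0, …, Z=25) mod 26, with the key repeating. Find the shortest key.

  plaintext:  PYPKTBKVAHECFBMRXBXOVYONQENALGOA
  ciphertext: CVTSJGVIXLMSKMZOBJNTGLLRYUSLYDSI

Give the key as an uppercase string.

  i= 0: C-P = 13 → N
  i= 1: V-Y = 23 → X
  i= 2: T-P =  4 → E
  i= 3: S-K =  8 → I
  i= 4: J-T = 16 → Q
  i= 5: G-B =  5 → F
  i= 6: V-K = 11 → L
  i= 7: I-V = 13 → N
  i= 8: X-A = 23 → X
  i= 9: L-H =  4 → E
  i=10: M-E =  8 → I
  i=11: S-C = 16 → Q
  i=12: K-F =  5 → F
  i=13: M-B = 11 → L
  i=14: Z-M = 13 → N
  i=15: O-R = 23 → X
  i=16: B-X =  4 → E
  i=17: J-B =  8 → I
  i=18: N-X = 16 → Q
  i=19: T-O =  5 → F
  i=20: G-V = 11 → L
  i=21: L-Y = 13 → N
  i=22: L-O = 23 → X
  i=23: R-N =  4 → E
  i=24: Y-Q =  8 → I
  i=25: U-E = 16 → Q
  i=26: S-N =  5 → F
  i=27: L-A = 11 → L
  i=28: Y-L = 13 → N
  i=29: D-G = 23 → X
  i=30: S-O =  4 → E
  i=31: I-A =  8 → I
  shifts repeat with period 7: NXEIQFL

NXEIQFL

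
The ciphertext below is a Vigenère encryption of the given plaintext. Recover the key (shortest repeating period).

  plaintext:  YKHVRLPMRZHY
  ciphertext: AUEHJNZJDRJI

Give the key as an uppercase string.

  i= 0: A-Y =  2 → C
  i= 1: U-K = 10 → K
  i= 2: E-H = 23 → X
  i= 3: H-V = 12 → M
  i= 4: J-R = 18 → S
  i= 5: N-L =  2 → C
  i= 6: Z-P = 10 → K
  i= 7: J-M = 23 → X
  i= 8: D-R = 12 → M
  i= 9: R-Z = 18 → S
  i=10: J-H =  2 → C
  i=11: I-Y = 10 → K
  shifts repeat with period 5: CKXMS

CKXMS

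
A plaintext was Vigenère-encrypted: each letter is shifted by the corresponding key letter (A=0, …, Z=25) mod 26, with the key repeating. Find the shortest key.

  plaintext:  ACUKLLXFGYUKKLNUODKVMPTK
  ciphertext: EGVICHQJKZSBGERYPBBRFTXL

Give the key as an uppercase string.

EEBYRWT

  i= 0: E-A =  4 → E
  i= 1: G-C =  4 → E
  i= 2: V-U =  1 → B
  i= 3: I-K = 24 → Y
  i= 4: C-L = 17 → R
  i= 5: H-L = 22 → W
  i= 6: Q-X = 19 → T
  i= 7: J-F =  4 → E
  i= 8: K-G =  4 → E
  i= 9: Z-Y =  1 → B
  i=10: S-U = 24 → Y
  i=11: B-K = 17 → R
  i=12: G-K = 22 → W
  i=13: E-L = 19 → T
  i=14: R-N =  4 → E
  i=15: Y-U =  4 → E
  i=16: P-O =  1 → B
  i=17: B-D = 24 → Y
  i=18: B-K = 17 → R
  i=19: R-V = 22 → W
  i=20: F-M = 19 → T
  i=21: T-P =  4 → E
  i=22: X-T =  4 → E
  i=23: L-K =  1 → B
  shifts repeat with period 7: EEBYRWT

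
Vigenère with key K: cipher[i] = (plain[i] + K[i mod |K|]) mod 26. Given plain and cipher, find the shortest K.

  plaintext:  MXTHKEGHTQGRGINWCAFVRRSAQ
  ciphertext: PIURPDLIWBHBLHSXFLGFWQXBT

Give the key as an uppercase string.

  i= 0: P-M =  3 → D
  i= 1: I-X = 11 → L
  i= 2: U-T =  1 → B
  i= 3: R-H = 10 → K
  i= 4: P-K =  5 → F
  i= 5: D-E = 25 → Z
  i= 6: L-G =  5 → F
  i= 7: I-H =  1 → B
  i= 8: W-T =  3 → D
  i= 9: B-Q = 11 → L
  i=10: H-G =  1 → B
  i=11: B-R = 10 → K
  i=12: L-G =  5 → F
  i=13: H-I = 25 → Z
  i=14: S-N =  5 → F
  i=15: X-W =  1 → B
  i=16: F-C =  3 → D
  i=17: L-A = 11 → L
  i=18: G-F =  1 → B
  i=19: F-V = 10 → K
  i=20: W-R =  5 → F
  i=21: Q-R = 25 → Z
  i=22: X-S =  5 → F
  i=23: B-A =  1 → B
  i=24: T-Q =  3 → D
  shifts repeat with period 8: DLBKFZFB

DLBKFZFB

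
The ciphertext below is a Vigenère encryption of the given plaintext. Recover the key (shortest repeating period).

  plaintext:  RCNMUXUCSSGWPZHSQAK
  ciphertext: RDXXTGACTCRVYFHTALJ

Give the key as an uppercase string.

ABKLZJG

  i= 0: R-R =  0 → A
  i= 1: D-C =  1 → B
  i= 2: X-N = 10 → K
  i= 3: X-M = 11 → L
  i= 4: T-U = 25 → Z
  i= 5: G-X =  9 → J
  i= 6: A-U =  6 → G
  i= 7: C-C =  0 → A
  i= 8: T-S =  1 → B
  i= 9: C-S = 10 → K
  i=10: R-G = 11 → L
  i=11: V-W = 25 → Z
  i=12: Y-P =  9 → J
  i=13: F-Z =  6 → G
  i=14: H-H =  0 → A
  i=15: T-S =  1 → B
  i=16: A-Q = 10 → K
  i=17: L-A = 11 → L
  i=18: J-K = 25 → Z
  shifts repeat with period 7: ABKLZJG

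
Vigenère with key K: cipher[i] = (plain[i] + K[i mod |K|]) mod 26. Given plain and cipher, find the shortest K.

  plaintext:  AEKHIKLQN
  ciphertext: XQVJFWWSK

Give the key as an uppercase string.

XMLC

  i= 0: X-A = 23 → X
  i= 1: Q-E = 12 → M
  i= 2: V-K = 11 → L
  i= 3: J-H =  2 → C
  i= 4: F-I = 23 → X
  i= 5: W-K = 12 → M
  i= 6: W-L = 11 → L
  i= 7: S-Q =  2 → C
  i= 8: K-N = 23 → X
  shifts repeat with period 4: XMLC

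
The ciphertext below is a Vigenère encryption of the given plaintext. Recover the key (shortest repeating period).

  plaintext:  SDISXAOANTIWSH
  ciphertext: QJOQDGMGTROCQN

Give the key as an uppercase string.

YGG

  i= 0: Q-S = 24 → Y
  i= 1: J-D =  6 → G
  i= 2: O-I =  6 → G
  i= 3: Q-S = 24 → Y
  i= 4: D-X =  6 → G
  i= 5: G-A =  6 → G
  i= 6: M-O = 24 → Y
  i= 7: G-A =  6 → G
  i= 8: T-N =  6 → G
  i= 9: R-T = 24 → Y
  i=10: O-I =  6 → G
  i=11: C-W =  6 → G
  i=12: Q-S = 24 → Y
  i=13: N-H =  6 → G
  shifts repeat with period 3: YGG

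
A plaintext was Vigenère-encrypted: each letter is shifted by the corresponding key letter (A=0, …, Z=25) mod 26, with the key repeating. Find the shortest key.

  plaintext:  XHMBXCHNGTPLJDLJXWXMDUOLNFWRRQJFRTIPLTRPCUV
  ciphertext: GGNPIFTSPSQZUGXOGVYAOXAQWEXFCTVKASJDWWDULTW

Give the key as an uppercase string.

JZBOLDMF

  i= 0: G-X =  9 → J
  i= 1: G-H = 25 → Z
  i= 2: N-M =  1 → B
  i= 3: P-B = 14 → O
  i= 4: I-X = 11 → L
  i= 5: F-C =  3 → D
  i= 6: T-H = 12 → M
  i= 7: S-N =  5 → F
  i= 8: P-G =  9 → J
  i= 9: S-T = 25 → Z
  i=10: Q-P =  1 → B
  i=11: Z-L = 14 → O
  i=12: U-J = 11 → L
  i=13: G-D =  3 → D
  i=14: X-L = 12 → M
  i=15: O-J =  5 → F
  i=16: G-X =  9 → J
  i=17: V-W = 25 → Z
  i=18: Y-X =  1 → B
  i=19: A-M = 14 → O
  i=20: O-D = 11 → L
  i=21: X-U =  3 → D
  i=22: A-O = 12 → M
  i=23: Q-L =  5 → F
  i=24: W-N =  9 → J
  i=25: E-F = 25 → Z
  i=26: X-W =  1 → B
  i=27: F-R = 14 → O
  i=28: C-R = 11 → L
  i=29: T-Q =  3 → D
  i=30: V-J = 12 → M
  i=31: K-F =  5 → F
  i=32: A-R =  9 → J
  i=33: S-T = 25 → Z
  i=34: J-I =  1 → B
  i=35: D-P = 14 → O
  i=36: W-L = 11 → L
  i=37: W-T =  3 → D
  i=38: D-R = 12 → M
  i=39: U-P =  5 → F
  i=40: L-C =  9 → J
  i=41: T-U = 25 → Z
  i=42: W-V =  1 → B
  shifts repeat with period 8: JZBOLDMF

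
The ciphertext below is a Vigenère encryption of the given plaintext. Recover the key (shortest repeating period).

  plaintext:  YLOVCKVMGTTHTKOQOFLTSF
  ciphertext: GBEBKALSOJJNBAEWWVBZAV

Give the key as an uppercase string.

IQQG

  i= 0: G-Y =  8 → I
  i= 1: B-L = 16 → Q
  i= 2: E-O = 16 → Q
  i= 3: B-V =  6 → G
  i= 4: K-C =  8 → I
  i= 5: A-K = 16 → Q
  i= 6: L-V = 16 → Q
  i= 7: S-M =  6 → G
  i= 8: O-G =  8 → I
  i= 9: J-T = 16 → Q
  i=10: J-T = 16 → Q
  i=11: N-H =  6 → G
  i=12: B-T =  8 → I
  i=13: A-K = 16 → Q
  i=14: E-O = 16 → Q
  i=15: W-Q =  6 → G
  i=16: W-O =  8 → I
  i=17: V-F = 16 → Q
  i=18: B-L = 16 → Q
  i=19: Z-T =  6 → G
  i=20: A-S =  8 → I
  i=21: V-F = 16 → Q
  shifts repeat with period 4: IQQG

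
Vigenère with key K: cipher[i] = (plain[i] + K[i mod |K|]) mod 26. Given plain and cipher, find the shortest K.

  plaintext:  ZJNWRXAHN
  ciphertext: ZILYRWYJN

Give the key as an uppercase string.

  i= 0: Z-Z =  0 → A
  i= 1: I-J = 25 → Z
  i= 2: L-N = 24 → Y
  i= 3: Y-W =  2 → C
  i= 4: R-R =  0 → A
  i= 5: W-X = 25 → Z
  i= 6: Y-A = 24 → Y
  i= 7: J-H =  2 → C
  i= 8: N-N =  0 → A
  shifts repeat with period 4: AZYC

AZYC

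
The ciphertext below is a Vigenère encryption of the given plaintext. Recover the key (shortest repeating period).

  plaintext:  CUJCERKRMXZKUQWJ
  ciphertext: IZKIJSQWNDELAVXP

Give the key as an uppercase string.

GFB

  i= 0: I-C =  6 → G
  i= 1: Z-U =  5 → F
  i= 2: K-J =  1 → B
  i= 3: I-C =  6 → G
  i= 4: J-E =  5 → F
  i= 5: S-R =  1 → B
  i= 6: Q-K =  6 → G
  i= 7: W-R =  5 → F
  i= 8: N-M =  1 → B
  i= 9: D-X =  6 → G
  i=10: E-Z =  5 → F
  i=11: L-K =  1 → B
  i=12: A-U =  6 → G
  i=13: V-Q =  5 → F
  i=14: X-W =  1 → B
  i=15: P-J =  6 → G
  shifts repeat with period 3: GFB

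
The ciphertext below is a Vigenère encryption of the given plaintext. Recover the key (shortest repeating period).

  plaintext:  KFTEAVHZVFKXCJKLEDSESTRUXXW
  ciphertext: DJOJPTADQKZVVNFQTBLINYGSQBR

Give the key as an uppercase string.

  i= 0: D-K = 19 → T
  i= 1: J-F =  4 → E
  i= 2: O-T = 21 → V
  i= 3: J-E =  5 → F
  i= 4: P-A = 15 → P
  i= 5: T-V = 24 → Y
  i= 6: A-H = 19 → T
  i= 7: D-Z =  4 → E
  i= 8: Q-V = 21 → V
  i= 9: K-F =  5 → F
  i=10: Z-K = 15 → P
  i=11: V-X = 24 → Y
  i=12: V-C = 19 → T
  i=13: N-J =  4 → E
  i=14: F-K = 21 → V
  i=15: Q-L =  5 → F
  i=16: T-E = 15 → P
  i=17: B-D = 24 → Y
  i=18: L-S = 19 → T
  i=19: I-E =  4 → E
  i=20: N-S = 21 → V
  i=21: Y-T =  5 → F
  i=22: G-R = 15 → P
  i=23: S-U = 24 → Y
  i=24: Q-X = 19 → T
  i=25: B-X =  4 → E
  i=26: R-W = 21 → V
  shifts repeat with period 6: TEVFPY

TEVFPY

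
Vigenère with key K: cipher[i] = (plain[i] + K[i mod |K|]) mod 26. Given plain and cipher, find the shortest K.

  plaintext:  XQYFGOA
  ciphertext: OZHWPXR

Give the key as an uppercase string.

RJJ

  i= 0: O-X = 17 → R
  i= 1: Z-Q =  9 → J
  i= 2: H-Y =  9 → J
  i= 3: W-F = 17 → R
  i= 4: P-G =  9 → J
  i= 5: X-O =  9 → J
  i= 6: R-A = 17 → R
  shifts repeat with period 3: RJJ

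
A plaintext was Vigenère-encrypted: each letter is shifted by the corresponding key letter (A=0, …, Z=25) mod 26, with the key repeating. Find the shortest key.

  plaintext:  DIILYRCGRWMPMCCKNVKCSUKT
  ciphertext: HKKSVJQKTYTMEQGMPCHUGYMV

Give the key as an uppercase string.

  i= 0: H-D =  4 → E
  i= 1: K-I =  2 → C
  i= 2: K-I =  2 → C
  i= 3: S-L =  7 → H
  i= 4: V-Y = 23 → X
  i= 5: J-R = 18 → S
  i= 6: Q-C = 14 → O
  i= 7: K-G =  4 → E
  i= 8: T-R =  2 → C
  i= 9: Y-W =  2 → C
  i=10: T-M =  7 → H
  i=11: M-P = 23 → X
  i=12: E-M = 18 → S
  i=13: Q-C = 14 → O
  i=14: G-C =  4 → E
  i=15: M-K =  2 → C
  i=16: P-N =  2 → C
  i=17: C-V =  7 → H
  i=18: H-K = 23 → X
  i=19: U-C = 18 → S
  i=20: G-S = 14 → O
  i=21: Y-U =  4 → E
  i=22: M-K =  2 → C
  i=23: V-T =  2 → C
  shifts repeat with period 7: ECCHXSO

ECCHXSO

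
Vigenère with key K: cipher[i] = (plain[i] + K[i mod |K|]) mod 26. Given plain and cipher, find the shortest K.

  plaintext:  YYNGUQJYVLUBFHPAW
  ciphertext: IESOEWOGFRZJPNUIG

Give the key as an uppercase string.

  i= 0: I-Y = 10 → K
  i= 1: E-Y =  6 → G
  i= 2: S-N =  5 → F
  i= 3: O-G =  8 → I
  i= 4: E-U = 10 → K
  i= 5: W-Q =  6 → G
  i= 6: O-J =  5 → F
  i= 7: G-Y =  8 → I
  i= 8: F-V = 10 → K
  i= 9: R-L =  6 → G
  i=10: Z-U =  5 → F
  i=11: J-B =  8 → I
  i=12: P-F = 10 → K
  i=13: N-H =  6 → G
  i=14: U-P =  5 → F
  i=15: I-A =  8 → I
  i=16: G-W = 10 → K
  shifts repeat with period 4: KGFI

KGFI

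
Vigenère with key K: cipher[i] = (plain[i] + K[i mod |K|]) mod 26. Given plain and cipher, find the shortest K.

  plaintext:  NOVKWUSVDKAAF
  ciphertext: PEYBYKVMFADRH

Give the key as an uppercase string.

CQDR

  i= 0: P-N =  2 → C
  i= 1: E-O = 16 → Q
  i= 2: Y-V =  3 → D
  i= 3: B-K = 17 → R
  i= 4: Y-W =  2 → C
  i= 5: K-U = 16 → Q
  i= 6: V-S =  3 → D
  i= 7: M-V = 17 → R
  i= 8: F-D =  2 → C
  i= 9: A-K = 16 → Q
  i=10: D-A =  3 → D
  i=11: R-A = 17 → R
  i=12: H-F =  2 → C
  shifts repeat with period 4: CQDR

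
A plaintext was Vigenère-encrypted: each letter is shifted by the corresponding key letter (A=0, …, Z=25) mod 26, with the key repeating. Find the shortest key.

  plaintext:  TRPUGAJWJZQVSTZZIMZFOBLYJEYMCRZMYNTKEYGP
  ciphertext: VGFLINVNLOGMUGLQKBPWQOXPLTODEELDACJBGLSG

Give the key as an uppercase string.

CPQRCNMR

  i= 0: V-T =  2 → C
  i= 1: G-R = 15 → P
  i= 2: F-P = 16 → Q
  i= 3: L-U = 17 → R
  i= 4: I-G =  2 → C
  i= 5: N-A = 13 → N
  i= 6: V-J = 12 → M
  i= 7: N-W = 17 → R
  i= 8: L-J =  2 → C
  i= 9: O-Z = 15 → P
  i=10: G-Q = 16 → Q
  i=11: M-V = 17 → R
  i=12: U-S =  2 → C
  i=13: G-T = 13 → N
  i=14: L-Z = 12 → M
  i=15: Q-Z = 17 → R
  i=16: K-I =  2 → C
  i=17: B-M = 15 → P
  i=18: P-Z = 16 → Q
  i=19: W-F = 17 → R
  i=20: Q-O =  2 → C
  i=21: O-B = 13 → N
  i=22: X-L = 12 → M
  i=23: P-Y = 17 → R
  i=24: L-J =  2 → C
  i=25: T-E = 15 → P
  i=26: O-Y = 16 → Q
  i=27: D-M = 17 → R
  i=28: E-C =  2 → C
  i=29: E-R = 13 → N
  i=30: L-Z = 12 → M
  i=31: D-M = 17 → R
  i=32: A-Y =  2 → C
  i=33: C-N = 15 → P
  i=34: J-T = 16 → Q
  i=35: B-K = 17 → R
  i=36: G-E =  2 → C
  i=37: L-Y = 13 → N
  i=38: S-G = 12 → M
  i=39: G-P = 17 → R
  shifts repeat with period 8: CPQRCNMR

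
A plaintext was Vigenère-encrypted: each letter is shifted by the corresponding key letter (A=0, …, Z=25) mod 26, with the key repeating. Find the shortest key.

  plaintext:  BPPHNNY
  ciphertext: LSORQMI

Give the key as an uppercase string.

  i= 0: L-B = 10 → K
  i= 1: S-P =  3 → D
  i= 2: O-P = 25 → Z
  i= 3: R-H = 10 → K
  i= 4: Q-N =  3 → D
  i= 5: M-N = 25 → Z
  i= 6: I-Y = 10 → K
  shifts repeat with period 3: KDZ

KDZ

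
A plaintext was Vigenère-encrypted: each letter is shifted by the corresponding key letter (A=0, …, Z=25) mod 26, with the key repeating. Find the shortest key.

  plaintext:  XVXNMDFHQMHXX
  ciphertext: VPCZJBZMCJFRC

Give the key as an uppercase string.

YUFMX

  i= 0: V-X = 24 → Y
  i= 1: P-V = 20 → U
  i= 2: C-X =  5 → F
  i= 3: Z-N = 12 → M
  i= 4: J-M = 23 → X
  i= 5: B-D = 24 → Y
  i= 6: Z-F = 20 → U
  i= 7: M-H =  5 → F
  i= 8: C-Q = 12 → M
  i= 9: J-M = 23 → X
  i=10: F-H = 24 → Y
  i=11: R-X = 20 → U
  i=12: C-X =  5 → F
  shifts repeat with period 5: YUFMX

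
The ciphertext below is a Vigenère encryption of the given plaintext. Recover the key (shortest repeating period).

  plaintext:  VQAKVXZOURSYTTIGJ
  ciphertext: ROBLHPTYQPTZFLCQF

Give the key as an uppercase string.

  i= 0: R-V = 22 → W
  i= 1: O-Q = 24 → Y
  i= 2: B-A =  1 → B
  i= 3: L-K =  1 → B
  i= 4: H-V = 12 → M
  i= 5: P-X = 18 → S
  i= 6: T-Z = 20 → U
  i= 7: Y-O = 10 → K
  i= 8: Q-U = 22 → W
  i= 9: P-R = 24 → Y
  i=10: T-S =  1 → B
  i=11: Z-Y =  1 → B
  i=12: F-T = 12 → M
  i=13: L-T = 18 → S
  i=14: C-I = 20 → U
  i=15: Q-G = 10 → K
  i=16: F-J = 22 → W
  shifts repeat with period 8: WYBBMSUK

WYBBMSUK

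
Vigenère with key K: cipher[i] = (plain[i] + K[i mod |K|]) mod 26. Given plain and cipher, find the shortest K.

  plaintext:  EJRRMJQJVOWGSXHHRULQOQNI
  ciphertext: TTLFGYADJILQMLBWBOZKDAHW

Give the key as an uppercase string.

  i= 0: T-E = 15 → P
  i= 1: T-J = 10 → K
  i= 2: L-R = 20 → U
  i= 3: F-R = 14 → O
  i= 4: G-M = 20 → U
  i= 5: Y-J = 15 → P
  i= 6: A-Q = 10 → K
  i= 7: D-J = 20 → U
  i= 8: J-V = 14 → O
  i= 9: I-O = 20 → U
  i=10: L-W = 15 → P
  i=11: Q-G = 10 → K
  i=12: M-S = 20 → U
  i=13: L-X = 14 → O
  i=14: B-H = 20 → U
  i=15: W-H = 15 → P
  i=16: B-R = 10 → K
  i=17: O-U = 20 → U
  i=18: Z-L = 14 → O
  i=19: K-Q = 20 → U
  i=20: D-O = 15 → P
  i=21: A-Q = 10 → K
  i=22: H-N = 20 → U
  i=23: W-I = 14 → O
  shifts repeat with period 5: PKUOU

PKUOU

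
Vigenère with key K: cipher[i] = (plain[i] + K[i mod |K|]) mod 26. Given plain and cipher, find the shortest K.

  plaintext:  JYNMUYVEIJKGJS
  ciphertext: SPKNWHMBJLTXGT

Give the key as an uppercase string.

JRXBC

  i= 0: S-J =  9 → J
  i= 1: P-Y = 17 → R
  i= 2: K-N = 23 → X
  i= 3: N-M =  1 → B
  i= 4: W-U =  2 → C
  i= 5: H-Y =  9 → J
  i= 6: M-V = 17 → R
  i= 7: B-E = 23 → X
  i= 8: J-I =  1 → B
  i= 9: L-J =  2 → C
  i=10: T-K =  9 → J
  i=11: X-G = 17 → R
  i=12: G-J = 23 → X
  i=13: T-S =  1 → B
  shifts repeat with period 5: JRXBC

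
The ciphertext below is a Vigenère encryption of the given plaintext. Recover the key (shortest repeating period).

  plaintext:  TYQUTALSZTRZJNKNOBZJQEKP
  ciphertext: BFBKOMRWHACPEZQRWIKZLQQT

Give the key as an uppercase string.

IHLQVMGE

  i= 0: B-T =  8 → I
  i= 1: F-Y =  7 → H
  i= 2: B-Q = 11 → L
  i= 3: K-U = 16 → Q
  i= 4: O-T = 21 → V
  i= 5: M-A = 12 → M
  i= 6: R-L =  6 → G
  i= 7: W-S =  4 → E
  i= 8: H-Z =  8 → I
  i= 9: A-T =  7 → H
  i=10: C-R = 11 → L
  i=11: P-Z = 16 → Q
  i=12: E-J = 21 → V
  i=13: Z-N = 12 → M
  i=14: Q-K =  6 → G
  i=15: R-N =  4 → E
  i=16: W-O =  8 → I
  i=17: I-B =  7 → H
  i=18: K-Z = 11 → L
  i=19: Z-J = 16 → Q
  i=20: L-Q = 21 → V
  i=21: Q-E = 12 → M
  i=22: Q-K =  6 → G
  i=23: T-P =  4 → E
  shifts repeat with period 8: IHLQVMGE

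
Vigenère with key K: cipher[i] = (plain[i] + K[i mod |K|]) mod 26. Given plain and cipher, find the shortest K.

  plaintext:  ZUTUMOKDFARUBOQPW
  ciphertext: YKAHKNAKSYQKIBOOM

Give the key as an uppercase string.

ZQHNY

  i= 0: Y-Z = 25 → Z
  i= 1: K-U = 16 → Q
  i= 2: A-T =  7 → H
  i= 3: H-U = 13 → N
  i= 4: K-M = 24 → Y
  i= 5: N-O = 25 → Z
  i= 6: A-K = 16 → Q
  i= 7: K-D =  7 → H
  i= 8: S-F = 13 → N
  i= 9: Y-A = 24 → Y
  i=10: Q-R = 25 → Z
  i=11: K-U = 16 → Q
  i=12: I-B =  7 → H
  i=13: B-O = 13 → N
  i=14: O-Q = 24 → Y
  i=15: O-P = 25 → Z
  i=16: M-W = 16 → Q
  shifts repeat with period 5: ZQHNY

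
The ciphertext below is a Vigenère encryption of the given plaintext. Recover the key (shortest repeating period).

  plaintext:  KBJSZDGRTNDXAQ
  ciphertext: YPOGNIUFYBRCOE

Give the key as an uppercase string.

  i= 0: Y-K = 14 → O
  i= 1: P-B = 14 → O
  i= 2: O-J =  5 → F
  i= 3: G-S = 14 → O
  i= 4: N-Z = 14 → O
  i= 5: I-D =  5 → F
  i= 6: U-G = 14 → O
  i= 7: F-R = 14 → O
  i= 8: Y-T =  5 → F
  i= 9: B-N = 14 → O
  i=10: R-D = 14 → O
  i=11: C-X =  5 → F
  i=12: O-A = 14 → O
  i=13: E-Q = 14 → O
  shifts repeat with period 3: OOF

OOF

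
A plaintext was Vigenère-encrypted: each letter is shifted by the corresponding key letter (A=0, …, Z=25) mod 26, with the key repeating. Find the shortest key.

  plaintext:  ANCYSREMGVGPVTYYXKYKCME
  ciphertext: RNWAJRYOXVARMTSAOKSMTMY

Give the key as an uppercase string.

  i= 0: R-A = 17 → R
  i= 1: N-N =  0 → A
  i= 2: W-C = 20 → U
  i= 3: A-Y =  2 → C
  i= 4: J-S = 17 → R
  i= 5: R-R =  0 → A
  i= 6: Y-E = 20 → U
  i= 7: O-M =  2 → C
  i= 8: X-G = 17 → R
  i= 9: V-V =  0 → A
  i=10: A-G = 20 → U
  i=11: R-P =  2 → C
  i=12: M-V = 17 → R
  i=13: T-T =  0 → A
  i=14: S-Y = 20 → U
  i=15: A-Y =  2 → C
  i=16: O-X = 17 → R
  i=17: K-K =  0 → A
  i=18: S-Y = 20 → U
  i=19: M-K =  2 → C
  i=20: T-C = 17 → R
  i=21: M-M =  0 → A
  i=22: Y-E = 20 → U
  shifts repeat with period 4: RAUC

RAUC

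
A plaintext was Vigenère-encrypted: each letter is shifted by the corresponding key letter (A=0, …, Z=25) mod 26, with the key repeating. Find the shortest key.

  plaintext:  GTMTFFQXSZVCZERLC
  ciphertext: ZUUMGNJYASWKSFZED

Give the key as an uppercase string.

  i= 0: Z-G = 19 → T
  i= 1: U-T =  1 → B
  i= 2: U-M =  8 → I
  i= 3: M-T = 19 → T
  i= 4: G-F =  1 → B
  i= 5: N-F =  8 → I
  i= 6: J-Q = 19 → T
  i= 7: Y-X =  1 → B
  i= 8: A-S =  8 → I
  i= 9: S-Z = 19 → T
  i=10: W-V =  1 → B
  i=11: K-C =  8 → I
  i=12: S-Z = 19 → T
  i=13: F-E =  1 → B
  i=14: Z-R =  8 → I
  i=15: E-L = 19 → T
  i=16: D-C =  1 → B
  shifts repeat with period 3: TBI

TBI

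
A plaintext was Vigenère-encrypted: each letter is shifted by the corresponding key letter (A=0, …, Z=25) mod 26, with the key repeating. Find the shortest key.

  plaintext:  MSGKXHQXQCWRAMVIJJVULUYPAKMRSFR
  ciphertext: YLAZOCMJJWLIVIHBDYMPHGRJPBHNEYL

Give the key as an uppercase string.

MTUPRVW

  i= 0: Y-M = 12 → M
  i= 1: L-S = 19 → T
  i= 2: A-G = 20 → U
  i= 3: Z-K = 15 → P
  i= 4: O-X = 17 → R
  i= 5: C-H = 21 → V
  i= 6: M-Q = 22 → W
  i= 7: J-X = 12 → M
  i= 8: J-Q = 19 → T
  i= 9: W-C = 20 → U
  i=10: L-W = 15 → P
  i=11: I-R = 17 → R
  i=12: V-A = 21 → V
  i=13: I-M = 22 → W
  i=14: H-V = 12 → M
  i=15: B-I = 19 → T
  i=16: D-J = 20 → U
  i=17: Y-J = 15 → P
  i=18: M-V = 17 → R
  i=19: P-U = 21 → V
  i=20: H-L = 22 → W
  i=21: G-U = 12 → M
  i=22: R-Y = 19 → T
  i=23: J-P = 20 → U
  i=24: P-A = 15 → P
  i=25: B-K = 17 → R
  i=26: H-M = 21 → V
  i=27: N-R = 22 → W
  i=28: E-S = 12 → M
  i=29: Y-F = 19 → T
  i=30: L-R = 20 → U
  shifts repeat with period 7: MTUPRVW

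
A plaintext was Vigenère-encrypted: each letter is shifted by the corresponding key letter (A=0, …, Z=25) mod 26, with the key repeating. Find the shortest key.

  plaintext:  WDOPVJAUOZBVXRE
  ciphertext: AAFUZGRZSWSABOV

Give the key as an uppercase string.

  i= 0: A-W =  4 → E
  i= 1: A-D = 23 → X
  i= 2: F-O = 17 → R
  i= 3: U-P =  5 → F
  i= 4: Z-V =  4 → E
  i= 5: G-J = 23 → X
  i= 6: R-A = 17 → R
  i= 7: Z-U =  5 → F
  i= 8: S-O =  4 → E
  i= 9: W-Z = 23 → X
  i=10: S-B = 17 → R
  i=11: A-V =  5 → F
  i=12: B-X =  4 → E
  i=13: O-R = 23 → X
  i=14: V-E = 17 → R
  shifts repeat with period 4: EXRF

EXRF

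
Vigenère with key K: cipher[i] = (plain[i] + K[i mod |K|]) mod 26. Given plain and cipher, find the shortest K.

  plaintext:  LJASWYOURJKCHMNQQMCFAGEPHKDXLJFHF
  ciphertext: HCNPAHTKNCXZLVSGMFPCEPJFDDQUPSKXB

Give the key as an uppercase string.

WTNXEJFQ

  i= 0: H-L = 22 → W
  i= 1: C-J = 19 → T
  i= 2: N-A = 13 → N
  i= 3: P-S = 23 → X
  i= 4: A-W =  4 → E
  i= 5: H-Y =  9 → J
  i= 6: T-O =  5 → F
  i= 7: K-U = 16 → Q
  i= 8: N-R = 22 → W
  i= 9: C-J = 19 → T
  i=10: X-K = 13 → N
  i=11: Z-C = 23 → X
  i=12: L-H =  4 → E
  i=13: V-M =  9 → J
  i=14: S-N =  5 → F
  i=15: G-Q = 16 → Q
  i=16: M-Q = 22 → W
  i=17: F-M = 19 → T
  i=18: P-C = 13 → N
  i=19: C-F = 23 → X
  i=20: E-A =  4 → E
  i=21: P-G =  9 → J
  i=22: J-E =  5 → F
  i=23: F-P = 16 → Q
  i=24: D-H = 22 → W
  i=25: D-K = 19 → T
  i=26: Q-D = 13 → N
  i=27: U-X = 23 → X
  i=28: P-L =  4 → E
  i=29: S-J =  9 → J
  i=30: K-F =  5 → F
  i=31: X-H = 16 → Q
  i=32: B-F = 22 → W
  shifts repeat with period 8: WTNXEJFQ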